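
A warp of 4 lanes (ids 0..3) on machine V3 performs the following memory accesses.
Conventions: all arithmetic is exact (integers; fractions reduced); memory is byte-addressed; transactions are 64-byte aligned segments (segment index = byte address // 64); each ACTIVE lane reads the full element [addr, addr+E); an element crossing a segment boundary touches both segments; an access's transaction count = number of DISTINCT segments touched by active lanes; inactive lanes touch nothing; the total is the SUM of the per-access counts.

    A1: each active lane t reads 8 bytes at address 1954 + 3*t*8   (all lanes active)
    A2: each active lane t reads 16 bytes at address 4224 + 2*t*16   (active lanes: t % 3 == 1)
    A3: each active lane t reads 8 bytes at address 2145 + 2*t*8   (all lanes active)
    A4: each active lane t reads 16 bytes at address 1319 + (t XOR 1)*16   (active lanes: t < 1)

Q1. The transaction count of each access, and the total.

A1: 2 transactions
A2: 1 transaction
A3: 2 transactions
A4: 2 transactions

Answer: 2,1,2,2; total 7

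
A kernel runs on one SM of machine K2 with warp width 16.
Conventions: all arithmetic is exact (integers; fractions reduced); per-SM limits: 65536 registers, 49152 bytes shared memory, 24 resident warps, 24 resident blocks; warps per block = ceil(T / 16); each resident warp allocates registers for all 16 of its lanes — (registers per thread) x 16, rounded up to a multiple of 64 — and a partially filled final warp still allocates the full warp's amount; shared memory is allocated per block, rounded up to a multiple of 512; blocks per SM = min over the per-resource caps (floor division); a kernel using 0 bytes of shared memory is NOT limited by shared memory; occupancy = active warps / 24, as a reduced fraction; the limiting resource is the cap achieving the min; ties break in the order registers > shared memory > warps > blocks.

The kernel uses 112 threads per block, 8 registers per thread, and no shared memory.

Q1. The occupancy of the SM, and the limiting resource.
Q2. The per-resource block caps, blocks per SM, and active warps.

Answer: occupancy 7/8, limited by warps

registers: 73 blocks
shared memory: no limit (kernel uses none)
warps: 3 blocks
blocks: 24 blocks

Answer: 3 blocks, 21 active warps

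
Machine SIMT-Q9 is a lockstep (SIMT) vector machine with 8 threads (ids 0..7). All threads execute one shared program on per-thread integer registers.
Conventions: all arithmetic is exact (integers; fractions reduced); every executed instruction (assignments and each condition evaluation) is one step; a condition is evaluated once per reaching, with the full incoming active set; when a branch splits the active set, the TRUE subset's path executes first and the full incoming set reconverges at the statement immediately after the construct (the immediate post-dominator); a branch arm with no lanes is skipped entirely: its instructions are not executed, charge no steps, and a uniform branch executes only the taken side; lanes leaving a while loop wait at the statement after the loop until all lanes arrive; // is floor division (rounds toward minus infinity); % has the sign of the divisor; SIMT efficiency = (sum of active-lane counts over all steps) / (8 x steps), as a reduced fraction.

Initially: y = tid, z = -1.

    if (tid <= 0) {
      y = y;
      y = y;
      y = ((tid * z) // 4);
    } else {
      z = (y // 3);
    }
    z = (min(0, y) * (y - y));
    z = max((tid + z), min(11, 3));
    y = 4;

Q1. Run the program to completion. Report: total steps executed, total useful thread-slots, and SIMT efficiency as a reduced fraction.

Answer: 8 steps, 42 useful, 21/32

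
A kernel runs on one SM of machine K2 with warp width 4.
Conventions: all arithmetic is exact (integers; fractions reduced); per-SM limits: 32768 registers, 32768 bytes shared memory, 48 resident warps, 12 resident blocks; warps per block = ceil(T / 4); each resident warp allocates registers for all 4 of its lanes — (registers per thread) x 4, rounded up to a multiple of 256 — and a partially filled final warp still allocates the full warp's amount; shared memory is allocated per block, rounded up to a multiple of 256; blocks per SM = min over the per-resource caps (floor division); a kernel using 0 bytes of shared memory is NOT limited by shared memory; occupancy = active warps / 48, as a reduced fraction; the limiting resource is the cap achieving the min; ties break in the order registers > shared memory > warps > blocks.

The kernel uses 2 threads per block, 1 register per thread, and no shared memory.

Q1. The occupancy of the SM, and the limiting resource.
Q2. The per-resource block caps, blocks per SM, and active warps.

Answer: occupancy 1/4, limited by blocks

registers: 128 blocks
shared memory: no limit (kernel uses none)
warps: 48 blocks
blocks: 12 blocks

Answer: 12 blocks, 12 active warps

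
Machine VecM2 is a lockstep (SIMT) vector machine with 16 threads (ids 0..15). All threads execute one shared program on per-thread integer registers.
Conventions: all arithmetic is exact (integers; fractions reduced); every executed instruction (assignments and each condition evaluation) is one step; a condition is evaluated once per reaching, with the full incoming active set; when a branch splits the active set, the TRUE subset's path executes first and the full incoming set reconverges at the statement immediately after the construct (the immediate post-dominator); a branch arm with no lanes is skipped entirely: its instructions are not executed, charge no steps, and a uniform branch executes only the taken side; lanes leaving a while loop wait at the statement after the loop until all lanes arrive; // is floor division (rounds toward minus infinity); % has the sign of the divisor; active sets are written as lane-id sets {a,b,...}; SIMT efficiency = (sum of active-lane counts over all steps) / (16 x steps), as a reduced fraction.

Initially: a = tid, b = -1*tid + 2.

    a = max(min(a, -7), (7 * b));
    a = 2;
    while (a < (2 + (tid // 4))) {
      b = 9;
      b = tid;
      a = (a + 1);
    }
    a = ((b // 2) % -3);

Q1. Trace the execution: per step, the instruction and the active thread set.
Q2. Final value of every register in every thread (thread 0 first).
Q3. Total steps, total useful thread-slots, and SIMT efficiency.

step 0: a <- max(min(a, -7), (7 * b)) {0,1,2,3,4,5,6,7,8,9,10,11,12,13,14,15}
step 1: a <- 2                       {0,1,2,3,4,5,6,7,8,9,10,11,12,13,14,15}
step 2: eval (a < (2 + (tid // 4)))  {0,1,2,3,4,5,6,7,8,9,10,11,12,13,14,15}
step 3: b <- 9                       {4,5,6,7,8,9,10,11,12,13,14,15}
step 4: b <- tid                     {4,5,6,7,8,9,10,11,12,13,14,15}
step 5: a <- (a + 1)                 {4,5,6,7,8,9,10,11,12,13,14,15}
step 6: eval (a < (2 + (tid // 4)))  {4,5,6,7,8,9,10,11,12,13,14,15}
step 7: b <- 9                       {8,9,10,11,12,13,14,15}
step 8: b <- tid                     {8,9,10,11,12,13,14,15}
step 9: a <- (a + 1)                 {8,9,10,11,12,13,14,15}
step 10: eval (a < (2 + (tid // 4)))  {8,9,10,11,12,13,14,15}
step 11: b <- 9                       {12,13,14,15}
step 12: b <- tid                     {12,13,14,15}
step 13: a <- (a + 1)                 {12,13,14,15}
step 14: eval (a < (2 + (tid // 4)))  {12,13,14,15}
step 15: a <- ((b // 2) % -3)         {0,1,2,3,4,5,6,7,8,9,10,11,12,13,14,15}

Answer: 16 steps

a: -2,0,0,-1,-1,-1,0,0,-2,-2,-1,-1,0,0,-2,-2
b: 2,1,0,-1,4,5,6,7,8,9,10,11,12,13,14,15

steps = 16; useful = 160; efficiency = 160/256 = 5/8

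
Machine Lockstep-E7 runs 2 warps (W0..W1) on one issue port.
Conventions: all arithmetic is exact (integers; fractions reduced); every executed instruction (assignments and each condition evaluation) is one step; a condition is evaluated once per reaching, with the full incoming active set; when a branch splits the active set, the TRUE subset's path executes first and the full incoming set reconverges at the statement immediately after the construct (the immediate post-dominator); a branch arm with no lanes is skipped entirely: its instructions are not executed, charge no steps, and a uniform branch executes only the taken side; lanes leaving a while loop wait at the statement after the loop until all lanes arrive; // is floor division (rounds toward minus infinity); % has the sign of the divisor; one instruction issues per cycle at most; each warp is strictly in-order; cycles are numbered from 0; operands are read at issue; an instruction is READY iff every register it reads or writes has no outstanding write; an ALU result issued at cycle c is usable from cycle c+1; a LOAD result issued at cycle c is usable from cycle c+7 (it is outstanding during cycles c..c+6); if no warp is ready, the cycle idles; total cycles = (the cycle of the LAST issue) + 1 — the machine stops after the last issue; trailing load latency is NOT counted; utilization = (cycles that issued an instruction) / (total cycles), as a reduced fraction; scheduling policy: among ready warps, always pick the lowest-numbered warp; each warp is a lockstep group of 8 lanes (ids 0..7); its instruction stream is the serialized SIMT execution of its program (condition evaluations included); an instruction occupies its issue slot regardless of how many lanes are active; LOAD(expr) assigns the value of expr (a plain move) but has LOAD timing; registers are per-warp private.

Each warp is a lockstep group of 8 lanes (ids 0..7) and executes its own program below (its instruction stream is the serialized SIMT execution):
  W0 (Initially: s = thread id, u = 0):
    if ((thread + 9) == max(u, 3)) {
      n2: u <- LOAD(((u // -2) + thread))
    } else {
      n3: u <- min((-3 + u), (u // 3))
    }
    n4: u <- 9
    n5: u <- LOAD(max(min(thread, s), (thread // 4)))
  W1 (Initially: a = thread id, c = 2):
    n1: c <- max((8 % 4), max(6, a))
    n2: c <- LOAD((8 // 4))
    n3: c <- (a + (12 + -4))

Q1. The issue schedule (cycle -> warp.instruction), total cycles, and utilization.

cycle 0: W0.I0
cycle 1: W0.I1
cycle 2: W0.I2
cycle 3: W0.I3
cycle 4: W1.I0
cycle 5: W1.I1
cycle 6: idle
cycle 7: idle
cycle 8: idle
cycle 9: idle
cycle 10: idle
cycle 11: idle
cycle 12: W1.I2

Answer: 13 cycles, utilization 7/13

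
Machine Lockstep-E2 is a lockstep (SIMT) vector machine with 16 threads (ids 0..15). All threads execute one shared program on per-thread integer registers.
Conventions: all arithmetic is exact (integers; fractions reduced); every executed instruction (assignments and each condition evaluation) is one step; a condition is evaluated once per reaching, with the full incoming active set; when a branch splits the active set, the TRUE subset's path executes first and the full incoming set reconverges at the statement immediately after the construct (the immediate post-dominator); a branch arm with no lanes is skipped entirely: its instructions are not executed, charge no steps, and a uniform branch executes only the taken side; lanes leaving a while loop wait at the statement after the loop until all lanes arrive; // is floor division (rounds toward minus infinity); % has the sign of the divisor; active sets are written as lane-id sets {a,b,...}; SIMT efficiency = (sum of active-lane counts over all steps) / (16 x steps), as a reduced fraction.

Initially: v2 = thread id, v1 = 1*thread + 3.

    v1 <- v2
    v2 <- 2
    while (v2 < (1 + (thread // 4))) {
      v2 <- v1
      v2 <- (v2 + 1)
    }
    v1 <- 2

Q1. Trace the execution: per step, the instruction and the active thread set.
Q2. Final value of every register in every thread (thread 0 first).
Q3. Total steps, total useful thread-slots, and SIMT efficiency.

step 0: v1 <- v2                     {0,1,2,3,4,5,6,7,8,9,10,11,12,13,14,15}
step 1: v2 <- 2                      {0,1,2,3,4,5,6,7,8,9,10,11,12,13,14,15}
step 2: eval (v2 < (1 + (thread // 4))) {0,1,2,3,4,5,6,7,8,9,10,11,12,13,14,15}
step 3: v2 <- v1                     {8,9,10,11,12,13,14,15}
step 4: v2 <- (v2 + 1)               {8,9,10,11,12,13,14,15}
step 5: eval (v2 < (1 + (thread // 4))) {8,9,10,11,12,13,14,15}
step 6: v1 <- 2                      {0,1,2,3,4,5,6,7,8,9,10,11,12,13,14,15}

Answer: 7 steps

v2: 2,2,2,2,2,2,2,2,9,10,11,12,13,14,15,16
v1: 2,2,2,2,2,2,2,2,2,2,2,2,2,2,2,2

steps = 7; useful = 88; efficiency = 88/112 = 11/14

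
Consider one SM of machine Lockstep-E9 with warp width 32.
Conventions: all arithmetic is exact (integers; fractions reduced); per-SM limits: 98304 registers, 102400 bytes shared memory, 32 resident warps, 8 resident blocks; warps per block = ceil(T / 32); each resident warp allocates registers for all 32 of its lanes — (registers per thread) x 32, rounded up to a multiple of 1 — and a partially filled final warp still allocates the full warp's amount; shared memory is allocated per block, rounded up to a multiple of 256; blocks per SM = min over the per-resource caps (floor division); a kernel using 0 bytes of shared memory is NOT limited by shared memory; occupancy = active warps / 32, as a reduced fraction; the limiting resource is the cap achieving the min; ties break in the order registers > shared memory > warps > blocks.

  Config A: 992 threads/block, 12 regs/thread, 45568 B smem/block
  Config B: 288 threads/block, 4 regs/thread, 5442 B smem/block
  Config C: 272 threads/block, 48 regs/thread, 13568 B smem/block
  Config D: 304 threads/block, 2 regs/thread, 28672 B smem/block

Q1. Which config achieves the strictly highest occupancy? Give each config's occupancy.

occupancies: A 31/32, B 27/32, C 27/32, D 15/16

Answer: A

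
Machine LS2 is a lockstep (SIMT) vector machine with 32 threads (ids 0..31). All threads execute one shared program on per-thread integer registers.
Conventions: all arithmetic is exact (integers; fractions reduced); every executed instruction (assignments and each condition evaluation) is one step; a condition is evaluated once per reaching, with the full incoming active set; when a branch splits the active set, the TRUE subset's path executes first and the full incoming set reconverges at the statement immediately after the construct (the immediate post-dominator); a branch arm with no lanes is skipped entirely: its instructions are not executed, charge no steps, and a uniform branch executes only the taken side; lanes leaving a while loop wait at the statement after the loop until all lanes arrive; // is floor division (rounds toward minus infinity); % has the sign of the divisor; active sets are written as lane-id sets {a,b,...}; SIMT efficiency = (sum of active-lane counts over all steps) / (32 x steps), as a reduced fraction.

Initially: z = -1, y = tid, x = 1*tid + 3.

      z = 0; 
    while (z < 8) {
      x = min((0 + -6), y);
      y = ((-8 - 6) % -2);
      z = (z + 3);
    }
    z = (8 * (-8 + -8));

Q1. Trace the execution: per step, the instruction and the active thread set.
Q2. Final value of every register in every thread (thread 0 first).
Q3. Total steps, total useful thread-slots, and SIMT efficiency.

step 0: z <- 0                       {0,1,2,3,4,5,6,7,8,9,10,11,12,13,14,15,16,17,18,19,20,21,22,23,24,25,26,27,28,29,30,31}
step 1: eval (z < 8)                 {0,1,2,3,4,5,6,7,8,9,10,11,12,13,14,15,16,17,18,19,20,21,22,23,24,25,26,27,28,29,30,31}
step 2: x <- min((0 + -6), y)        {0,1,2,3,4,5,6,7,8,9,10,11,12,13,14,15,16,17,18,19,20,21,22,23,24,25,26,27,28,29,30,31}
step 3: y <- ((-8 - 6) % -2)         {0,1,2,3,4,5,6,7,8,9,10,11,12,13,14,15,16,17,18,19,20,21,22,23,24,25,26,27,28,29,30,31}
step 4: z <- (z + 3)                 {0,1,2,3,4,5,6,7,8,9,10,11,12,13,14,15,16,17,18,19,20,21,22,23,24,25,26,27,28,29,30,31}
step 5: eval (z < 8)                 {0,1,2,3,4,5,6,7,8,9,10,11,12,13,14,15,16,17,18,19,20,21,22,23,24,25,26,27,28,29,30,31}
step 6: x <- min((0 + -6), y)        {0,1,2,3,4,5,6,7,8,9,10,11,12,13,14,15,16,17,18,19,20,21,22,23,24,25,26,27,28,29,30,31}
step 7: y <- ((-8 - 6) % -2)         {0,1,2,3,4,5,6,7,8,9,10,11,12,13,14,15,16,17,18,19,20,21,22,23,24,25,26,27,28,29,30,31}
step 8: z <- (z + 3)                 {0,1,2,3,4,5,6,7,8,9,10,11,12,13,14,15,16,17,18,19,20,21,22,23,24,25,26,27,28,29,30,31}
step 9: eval (z < 8)                 {0,1,2,3,4,5,6,7,8,9,10,11,12,13,14,15,16,17,18,19,20,21,22,23,24,25,26,27,28,29,30,31}
step 10: x <- min((0 + -6), y)        {0,1,2,3,4,5,6,7,8,9,10,11,12,13,14,15,16,17,18,19,20,21,22,23,24,25,26,27,28,29,30,31}
step 11: y <- ((-8 - 6) % -2)         {0,1,2,3,4,5,6,7,8,9,10,11,12,13,14,15,16,17,18,19,20,21,22,23,24,25,26,27,28,29,30,31}
step 12: z <- (z + 3)                 {0,1,2,3,4,5,6,7,8,9,10,11,12,13,14,15,16,17,18,19,20,21,22,23,24,25,26,27,28,29,30,31}
step 13: eval (z < 8)                 {0,1,2,3,4,5,6,7,8,9,10,11,12,13,14,15,16,17,18,19,20,21,22,23,24,25,26,27,28,29,30,31}
step 14: z <- (8 * (-8 + -8))         {0,1,2,3,4,5,6,7,8,9,10,11,12,13,14,15,16,17,18,19,20,21,22,23,24,25,26,27,28,29,30,31}

Answer: 15 steps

z: -128,-128,-128,-128,-128,-128,-128,-128,-128,-128,-128,-128,-128,-128,-128,-128,-128,-128,-128,-128,-128,-128,-128,-128,-128,-128,-128,-128,-128,-128,-128,-128
y: 0,0,0,0,0,0,0,0,0,0,0,0,0,0,0,0,0,0,0,0,0,0,0,0,0,0,0,0,0,0,0,0
x: -6,-6,-6,-6,-6,-6,-6,-6,-6,-6,-6,-6,-6,-6,-6,-6,-6,-6,-6,-6,-6,-6,-6,-6,-6,-6,-6,-6,-6,-6,-6,-6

steps = 15; useful = 480; efficiency = 480/480 = 1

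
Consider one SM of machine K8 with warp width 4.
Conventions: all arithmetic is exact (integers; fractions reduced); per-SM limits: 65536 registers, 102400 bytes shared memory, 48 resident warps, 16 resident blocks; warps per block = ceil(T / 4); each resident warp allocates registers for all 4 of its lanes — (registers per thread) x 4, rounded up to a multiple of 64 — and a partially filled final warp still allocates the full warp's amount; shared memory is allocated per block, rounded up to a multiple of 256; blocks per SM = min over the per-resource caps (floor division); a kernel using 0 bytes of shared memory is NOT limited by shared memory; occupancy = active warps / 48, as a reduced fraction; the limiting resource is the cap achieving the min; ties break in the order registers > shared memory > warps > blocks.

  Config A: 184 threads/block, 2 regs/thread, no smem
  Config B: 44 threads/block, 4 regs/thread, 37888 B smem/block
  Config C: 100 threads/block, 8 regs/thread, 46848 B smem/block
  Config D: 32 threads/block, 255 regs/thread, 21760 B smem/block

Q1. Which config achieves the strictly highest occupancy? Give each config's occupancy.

occupancies: A 23/24, B 11/24, C 25/48, D 2/3

Answer: A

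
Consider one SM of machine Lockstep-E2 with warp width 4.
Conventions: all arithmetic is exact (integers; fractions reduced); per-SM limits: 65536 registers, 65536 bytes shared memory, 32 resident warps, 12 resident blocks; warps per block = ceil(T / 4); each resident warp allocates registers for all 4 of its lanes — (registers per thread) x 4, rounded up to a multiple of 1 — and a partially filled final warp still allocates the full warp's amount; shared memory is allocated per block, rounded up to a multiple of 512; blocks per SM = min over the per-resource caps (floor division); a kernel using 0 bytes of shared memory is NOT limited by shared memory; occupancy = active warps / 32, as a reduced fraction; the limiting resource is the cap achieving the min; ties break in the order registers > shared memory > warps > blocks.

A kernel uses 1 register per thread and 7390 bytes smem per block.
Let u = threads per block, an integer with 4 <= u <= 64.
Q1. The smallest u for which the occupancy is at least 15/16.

Answer: u = 13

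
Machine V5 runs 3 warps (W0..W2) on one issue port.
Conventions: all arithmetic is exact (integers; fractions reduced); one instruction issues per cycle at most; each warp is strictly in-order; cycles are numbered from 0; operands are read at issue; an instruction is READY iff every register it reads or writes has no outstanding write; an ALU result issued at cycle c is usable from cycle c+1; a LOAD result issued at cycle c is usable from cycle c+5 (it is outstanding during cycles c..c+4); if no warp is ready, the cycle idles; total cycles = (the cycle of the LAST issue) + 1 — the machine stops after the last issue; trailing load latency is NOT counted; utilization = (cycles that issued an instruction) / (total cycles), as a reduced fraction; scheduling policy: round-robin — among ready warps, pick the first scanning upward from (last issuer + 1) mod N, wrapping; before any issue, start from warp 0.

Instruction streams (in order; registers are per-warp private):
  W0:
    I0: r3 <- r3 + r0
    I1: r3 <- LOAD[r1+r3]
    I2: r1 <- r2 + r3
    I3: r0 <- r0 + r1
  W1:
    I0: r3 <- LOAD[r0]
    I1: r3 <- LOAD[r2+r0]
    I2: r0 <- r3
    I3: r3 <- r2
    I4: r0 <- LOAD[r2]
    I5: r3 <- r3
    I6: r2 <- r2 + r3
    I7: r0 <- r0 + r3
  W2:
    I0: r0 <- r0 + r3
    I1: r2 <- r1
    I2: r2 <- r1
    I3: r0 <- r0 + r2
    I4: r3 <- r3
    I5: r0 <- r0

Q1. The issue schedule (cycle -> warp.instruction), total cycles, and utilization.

cycle 0: W0.I0
cycle 1: W1.I0
cycle 2: W2.I0
cycle 3: W0.I1
cycle 4: W2.I1
cycle 5: W2.I2
cycle 6: W1.I1
cycle 7: W2.I3
cycle 8: W0.I2
cycle 9: W2.I4
cycle 10: W0.I3
cycle 11: W1.I2
cycle 12: W2.I5
cycle 13: W1.I3
cycle 14: W1.I4
cycle 15: W1.I5
cycle 16: W1.I6
cycle 17: idle
cycle 18: idle
cycle 19: W1.I7

Answer: 20 cycles, utilization 9/10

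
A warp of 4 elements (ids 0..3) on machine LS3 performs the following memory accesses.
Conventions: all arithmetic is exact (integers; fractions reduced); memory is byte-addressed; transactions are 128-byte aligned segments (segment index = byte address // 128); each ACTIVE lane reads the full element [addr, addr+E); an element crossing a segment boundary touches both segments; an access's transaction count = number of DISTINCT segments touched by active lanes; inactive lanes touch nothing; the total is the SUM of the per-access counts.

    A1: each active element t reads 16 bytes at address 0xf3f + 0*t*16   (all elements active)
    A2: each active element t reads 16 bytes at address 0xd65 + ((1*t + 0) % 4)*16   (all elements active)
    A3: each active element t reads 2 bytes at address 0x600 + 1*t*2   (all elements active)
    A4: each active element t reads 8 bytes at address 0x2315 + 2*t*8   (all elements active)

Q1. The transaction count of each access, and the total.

A1: 1 transaction
A2: 2 transactions
A3: 1 transaction
A4: 1 transaction

Answer: 1,2,1,1; total 5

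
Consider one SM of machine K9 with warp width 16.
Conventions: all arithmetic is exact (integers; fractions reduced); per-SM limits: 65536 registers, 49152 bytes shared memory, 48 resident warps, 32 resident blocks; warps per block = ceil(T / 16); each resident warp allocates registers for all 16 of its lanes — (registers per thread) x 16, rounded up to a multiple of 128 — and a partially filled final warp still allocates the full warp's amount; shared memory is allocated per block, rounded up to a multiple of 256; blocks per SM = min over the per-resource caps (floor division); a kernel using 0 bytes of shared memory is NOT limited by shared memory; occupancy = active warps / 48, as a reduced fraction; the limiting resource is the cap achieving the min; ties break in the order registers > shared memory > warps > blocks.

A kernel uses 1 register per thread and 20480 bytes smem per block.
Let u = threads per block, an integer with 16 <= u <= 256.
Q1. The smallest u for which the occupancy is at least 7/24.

Answer: u = 97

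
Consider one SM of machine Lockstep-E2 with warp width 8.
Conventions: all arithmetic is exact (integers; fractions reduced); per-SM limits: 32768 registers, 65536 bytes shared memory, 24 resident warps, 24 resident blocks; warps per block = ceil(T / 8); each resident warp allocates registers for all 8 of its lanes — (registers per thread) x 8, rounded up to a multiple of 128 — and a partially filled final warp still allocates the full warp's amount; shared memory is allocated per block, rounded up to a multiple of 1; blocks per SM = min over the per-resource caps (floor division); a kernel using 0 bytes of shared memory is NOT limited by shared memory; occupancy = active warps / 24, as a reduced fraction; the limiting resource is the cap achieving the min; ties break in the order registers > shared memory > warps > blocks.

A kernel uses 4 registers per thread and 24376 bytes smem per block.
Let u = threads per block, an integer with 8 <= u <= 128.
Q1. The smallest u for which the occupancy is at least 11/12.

Answer: u = 81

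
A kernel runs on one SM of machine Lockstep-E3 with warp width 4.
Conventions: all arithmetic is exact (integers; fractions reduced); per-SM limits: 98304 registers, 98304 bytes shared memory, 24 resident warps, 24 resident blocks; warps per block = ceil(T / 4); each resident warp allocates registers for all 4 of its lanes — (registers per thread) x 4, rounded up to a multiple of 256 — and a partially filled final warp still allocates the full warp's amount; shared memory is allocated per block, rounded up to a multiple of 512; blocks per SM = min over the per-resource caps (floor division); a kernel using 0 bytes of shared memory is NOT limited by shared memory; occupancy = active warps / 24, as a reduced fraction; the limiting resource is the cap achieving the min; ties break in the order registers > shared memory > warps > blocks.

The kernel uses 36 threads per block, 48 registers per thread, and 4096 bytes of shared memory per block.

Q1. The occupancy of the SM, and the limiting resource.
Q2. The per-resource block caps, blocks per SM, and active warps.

Answer: occupancy 3/4, limited by warps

registers: 42 blocks
shared memory: 24 blocks
warps: 2 blocks
blocks: 24 blocks

Answer: 2 blocks, 18 active warps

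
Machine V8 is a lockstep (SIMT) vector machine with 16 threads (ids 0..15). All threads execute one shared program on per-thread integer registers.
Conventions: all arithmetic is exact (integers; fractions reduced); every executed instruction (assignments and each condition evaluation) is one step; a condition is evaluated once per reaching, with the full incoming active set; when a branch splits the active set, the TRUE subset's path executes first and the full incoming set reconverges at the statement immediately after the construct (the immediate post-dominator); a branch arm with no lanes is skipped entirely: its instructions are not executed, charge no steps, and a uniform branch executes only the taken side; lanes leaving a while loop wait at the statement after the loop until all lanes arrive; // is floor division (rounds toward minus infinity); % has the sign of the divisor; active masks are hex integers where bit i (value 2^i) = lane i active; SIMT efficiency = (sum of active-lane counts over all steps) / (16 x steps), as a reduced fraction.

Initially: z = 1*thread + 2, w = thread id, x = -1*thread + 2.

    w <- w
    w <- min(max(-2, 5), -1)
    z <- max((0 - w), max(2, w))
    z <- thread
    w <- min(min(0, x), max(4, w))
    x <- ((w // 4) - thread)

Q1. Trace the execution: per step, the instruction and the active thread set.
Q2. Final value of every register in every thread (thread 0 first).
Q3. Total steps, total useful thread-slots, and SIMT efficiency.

step 0: w <- w                       0xffff
step 1: w <- min(max(-2, 5), -1)     0xffff
step 2: z <- max((0 - w), max(2, w)) 0xffff
step 3: z <- thread                  0xffff
step 4: w <- min(min(0, x), max(4, w)) 0xffff
step 5: x <- ((w // 4) - thread)     0xffff

Answer: 6 steps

z: 0,1,2,3,4,5,6,7,8,9,10,11,12,13,14,15
w: 0,0,0,-1,-2,-3,-4,-5,-6,-7,-8,-9,-10,-11,-12,-13
x: 0,-1,-2,-4,-5,-6,-7,-9,-10,-11,-12,-14,-15,-16,-17,-19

steps = 6; useful = 96; efficiency = 96/96 = 1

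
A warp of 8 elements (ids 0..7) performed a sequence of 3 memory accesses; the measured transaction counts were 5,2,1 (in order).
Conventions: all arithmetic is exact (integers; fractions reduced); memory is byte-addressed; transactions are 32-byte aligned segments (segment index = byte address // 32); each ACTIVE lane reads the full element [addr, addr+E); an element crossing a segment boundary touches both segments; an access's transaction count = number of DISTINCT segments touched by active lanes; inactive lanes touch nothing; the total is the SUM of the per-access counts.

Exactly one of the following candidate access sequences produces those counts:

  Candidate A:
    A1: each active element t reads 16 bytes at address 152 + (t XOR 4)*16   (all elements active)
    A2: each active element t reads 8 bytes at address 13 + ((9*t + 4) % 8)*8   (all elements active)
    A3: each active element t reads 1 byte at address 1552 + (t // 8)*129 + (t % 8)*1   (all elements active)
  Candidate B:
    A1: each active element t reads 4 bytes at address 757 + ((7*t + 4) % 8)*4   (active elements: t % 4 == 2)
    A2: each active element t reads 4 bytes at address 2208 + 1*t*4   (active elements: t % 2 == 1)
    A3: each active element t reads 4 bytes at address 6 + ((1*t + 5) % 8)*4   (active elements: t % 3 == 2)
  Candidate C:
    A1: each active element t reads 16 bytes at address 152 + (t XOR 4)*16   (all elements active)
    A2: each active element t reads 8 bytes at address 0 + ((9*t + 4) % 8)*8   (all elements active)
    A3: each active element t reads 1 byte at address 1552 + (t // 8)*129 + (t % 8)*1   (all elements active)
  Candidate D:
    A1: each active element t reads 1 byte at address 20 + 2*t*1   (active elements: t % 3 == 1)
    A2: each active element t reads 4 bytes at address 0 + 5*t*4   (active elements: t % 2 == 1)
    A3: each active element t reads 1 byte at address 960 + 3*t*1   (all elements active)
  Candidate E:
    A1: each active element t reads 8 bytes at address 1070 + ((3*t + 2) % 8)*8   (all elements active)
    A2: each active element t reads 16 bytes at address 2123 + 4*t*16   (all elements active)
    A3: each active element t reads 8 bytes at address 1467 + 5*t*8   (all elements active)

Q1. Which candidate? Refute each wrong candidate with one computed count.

A: A2 gives 3 transactions, not 2
B: A1 gives 2 transactions, not 5
D: A1 gives 2 transactions, not 5
E: A1 gives 3 transactions, not 5
C: all counts match (5,2,1)

Answer: C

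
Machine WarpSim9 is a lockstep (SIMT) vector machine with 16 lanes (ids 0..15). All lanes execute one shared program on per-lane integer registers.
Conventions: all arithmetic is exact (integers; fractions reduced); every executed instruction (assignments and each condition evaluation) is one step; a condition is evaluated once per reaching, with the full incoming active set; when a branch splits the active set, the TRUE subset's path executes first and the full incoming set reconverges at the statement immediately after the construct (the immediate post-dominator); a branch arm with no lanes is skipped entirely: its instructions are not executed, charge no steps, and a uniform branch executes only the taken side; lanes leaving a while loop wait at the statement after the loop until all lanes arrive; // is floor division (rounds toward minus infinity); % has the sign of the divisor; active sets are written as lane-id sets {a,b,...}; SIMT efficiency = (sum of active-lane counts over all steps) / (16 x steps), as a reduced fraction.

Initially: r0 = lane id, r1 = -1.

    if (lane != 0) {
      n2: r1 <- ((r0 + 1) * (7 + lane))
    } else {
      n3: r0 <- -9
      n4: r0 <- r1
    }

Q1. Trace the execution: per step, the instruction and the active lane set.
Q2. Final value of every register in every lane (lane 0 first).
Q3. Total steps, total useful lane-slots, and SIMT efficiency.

step 0: eval (lane != 0)             {0,1,2,3,4,5,6,7,8,9,10,11,12,13,14,15}
step 1: r1 <- ((r0 + 1) * (7 + lane)) {1,2,3,4,5,6,7,8,9,10,11,12,13,14,15}
step 2: r0 <- -9                     {0}
step 3: r0 <- r1                     {0}

Answer: 4 steps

r0: -1,1,2,3,4,5,6,7,8,9,10,11,12,13,14,15
r1: -1,16,27,40,55,72,91,112,135,160,187,216,247,280,315,352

steps = 4; useful = 33; efficiency = 33/64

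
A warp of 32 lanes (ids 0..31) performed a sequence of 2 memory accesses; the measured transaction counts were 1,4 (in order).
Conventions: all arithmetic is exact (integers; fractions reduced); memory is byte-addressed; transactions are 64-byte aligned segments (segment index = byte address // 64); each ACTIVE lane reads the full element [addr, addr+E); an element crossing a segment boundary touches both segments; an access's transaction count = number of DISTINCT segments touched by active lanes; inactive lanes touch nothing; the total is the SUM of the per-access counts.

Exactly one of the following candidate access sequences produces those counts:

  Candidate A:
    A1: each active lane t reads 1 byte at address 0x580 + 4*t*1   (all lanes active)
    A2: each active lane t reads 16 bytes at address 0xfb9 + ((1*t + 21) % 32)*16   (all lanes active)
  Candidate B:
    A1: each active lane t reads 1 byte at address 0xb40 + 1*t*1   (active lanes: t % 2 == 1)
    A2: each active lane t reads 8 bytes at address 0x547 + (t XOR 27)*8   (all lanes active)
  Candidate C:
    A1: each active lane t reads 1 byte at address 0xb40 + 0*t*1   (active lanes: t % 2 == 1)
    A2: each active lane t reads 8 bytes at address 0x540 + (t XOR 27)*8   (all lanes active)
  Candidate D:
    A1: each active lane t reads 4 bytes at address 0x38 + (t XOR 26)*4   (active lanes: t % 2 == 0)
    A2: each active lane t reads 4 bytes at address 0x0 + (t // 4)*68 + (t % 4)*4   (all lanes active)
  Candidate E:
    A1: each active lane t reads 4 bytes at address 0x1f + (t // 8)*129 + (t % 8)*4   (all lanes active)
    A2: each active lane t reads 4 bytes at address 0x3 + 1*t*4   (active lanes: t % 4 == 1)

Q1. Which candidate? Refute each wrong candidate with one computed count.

A: A1 gives 2 transactions, not 1
B: A2 gives 5 transactions, not 4
D: A1 gives 3 transactions, not 1
E: A1 gives 6 transactions, not 1
C: all counts match (1,4)

Answer: C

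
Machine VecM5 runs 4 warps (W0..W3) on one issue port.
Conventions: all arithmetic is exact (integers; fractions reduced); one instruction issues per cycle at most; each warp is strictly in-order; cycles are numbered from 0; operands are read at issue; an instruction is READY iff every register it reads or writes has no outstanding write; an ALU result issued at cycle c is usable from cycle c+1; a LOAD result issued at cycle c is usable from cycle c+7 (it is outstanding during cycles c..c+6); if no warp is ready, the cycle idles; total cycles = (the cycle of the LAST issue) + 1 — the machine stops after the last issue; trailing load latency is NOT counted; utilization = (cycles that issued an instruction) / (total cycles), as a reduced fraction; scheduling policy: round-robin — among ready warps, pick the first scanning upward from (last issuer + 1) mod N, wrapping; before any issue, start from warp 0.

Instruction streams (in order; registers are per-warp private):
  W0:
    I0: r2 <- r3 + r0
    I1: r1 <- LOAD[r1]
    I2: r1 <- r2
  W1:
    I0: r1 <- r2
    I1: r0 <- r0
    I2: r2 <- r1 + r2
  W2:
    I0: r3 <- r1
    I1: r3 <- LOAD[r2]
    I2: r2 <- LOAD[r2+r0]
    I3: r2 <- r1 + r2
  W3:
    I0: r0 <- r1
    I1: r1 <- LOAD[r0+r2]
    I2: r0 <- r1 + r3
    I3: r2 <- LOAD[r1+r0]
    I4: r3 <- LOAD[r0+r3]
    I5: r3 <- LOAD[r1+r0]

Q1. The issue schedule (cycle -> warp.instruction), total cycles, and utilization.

cycle 0: W0.I0
cycle 1: W1.I0
cycle 2: W2.I0
cycle 3: W3.I0
cycle 4: W0.I1
cycle 5: W1.I1
cycle 6: W2.I1
cycle 7: W3.I1
cycle 8: W1.I2
cycle 9: W2.I2
cycle 10: idle
cycle 11: W0.I2
cycle 12: idle
cycle 13: idle
cycle 14: W3.I2
cycle 15: W3.I3
cycle 16: W2.I3
cycle 17: W3.I4
cycle 18: idle
cycle 19: idle
cycle 20: idle
cycle 21: idle
cycle 22: idle
cycle 23: idle
cycle 24: W3.I5

Answer: 25 cycles, utilization 16/25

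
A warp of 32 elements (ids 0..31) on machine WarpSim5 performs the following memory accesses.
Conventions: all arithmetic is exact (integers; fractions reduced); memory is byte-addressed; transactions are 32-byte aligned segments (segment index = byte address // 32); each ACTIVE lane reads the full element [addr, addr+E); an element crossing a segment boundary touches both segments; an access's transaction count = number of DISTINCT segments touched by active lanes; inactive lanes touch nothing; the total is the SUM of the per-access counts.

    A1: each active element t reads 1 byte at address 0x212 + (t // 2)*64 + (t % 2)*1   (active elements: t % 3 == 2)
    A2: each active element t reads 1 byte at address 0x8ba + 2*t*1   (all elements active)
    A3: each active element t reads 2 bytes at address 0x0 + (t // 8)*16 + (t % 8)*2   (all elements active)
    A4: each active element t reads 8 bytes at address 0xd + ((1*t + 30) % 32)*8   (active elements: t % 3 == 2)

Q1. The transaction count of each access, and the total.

A1: 10 transactions
A2: 3 transactions
A3: 2 transactions
A4: 8 transactions

Answer: 10,3,2,8; total 23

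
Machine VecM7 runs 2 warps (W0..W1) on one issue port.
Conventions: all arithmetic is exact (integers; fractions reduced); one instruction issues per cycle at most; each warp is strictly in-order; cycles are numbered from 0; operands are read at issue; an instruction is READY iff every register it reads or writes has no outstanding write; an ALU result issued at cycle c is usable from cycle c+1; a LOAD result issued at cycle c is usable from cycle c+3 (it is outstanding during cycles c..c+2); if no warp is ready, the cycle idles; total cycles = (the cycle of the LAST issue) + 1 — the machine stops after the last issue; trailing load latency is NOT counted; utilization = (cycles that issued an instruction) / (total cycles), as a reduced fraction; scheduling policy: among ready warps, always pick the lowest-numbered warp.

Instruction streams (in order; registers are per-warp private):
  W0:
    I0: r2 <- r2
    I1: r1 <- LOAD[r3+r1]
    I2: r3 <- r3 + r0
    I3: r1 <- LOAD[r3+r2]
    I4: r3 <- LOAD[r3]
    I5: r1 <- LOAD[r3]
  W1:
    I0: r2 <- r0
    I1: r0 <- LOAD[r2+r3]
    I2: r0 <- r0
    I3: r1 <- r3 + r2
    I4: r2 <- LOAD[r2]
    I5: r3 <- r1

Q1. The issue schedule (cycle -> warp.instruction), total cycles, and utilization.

cycle 0: W0.I0
cycle 1: W0.I1
cycle 2: W0.I2
cycle 3: W1.I0
cycle 4: W0.I3
cycle 5: W0.I4
cycle 6: W1.I1
cycle 7: idle
cycle 8: W0.I5
cycle 9: W1.I2
cycle 10: W1.I3
cycle 11: W1.I4
cycle 12: W1.I5

Answer: 13 cycles, utilization 12/13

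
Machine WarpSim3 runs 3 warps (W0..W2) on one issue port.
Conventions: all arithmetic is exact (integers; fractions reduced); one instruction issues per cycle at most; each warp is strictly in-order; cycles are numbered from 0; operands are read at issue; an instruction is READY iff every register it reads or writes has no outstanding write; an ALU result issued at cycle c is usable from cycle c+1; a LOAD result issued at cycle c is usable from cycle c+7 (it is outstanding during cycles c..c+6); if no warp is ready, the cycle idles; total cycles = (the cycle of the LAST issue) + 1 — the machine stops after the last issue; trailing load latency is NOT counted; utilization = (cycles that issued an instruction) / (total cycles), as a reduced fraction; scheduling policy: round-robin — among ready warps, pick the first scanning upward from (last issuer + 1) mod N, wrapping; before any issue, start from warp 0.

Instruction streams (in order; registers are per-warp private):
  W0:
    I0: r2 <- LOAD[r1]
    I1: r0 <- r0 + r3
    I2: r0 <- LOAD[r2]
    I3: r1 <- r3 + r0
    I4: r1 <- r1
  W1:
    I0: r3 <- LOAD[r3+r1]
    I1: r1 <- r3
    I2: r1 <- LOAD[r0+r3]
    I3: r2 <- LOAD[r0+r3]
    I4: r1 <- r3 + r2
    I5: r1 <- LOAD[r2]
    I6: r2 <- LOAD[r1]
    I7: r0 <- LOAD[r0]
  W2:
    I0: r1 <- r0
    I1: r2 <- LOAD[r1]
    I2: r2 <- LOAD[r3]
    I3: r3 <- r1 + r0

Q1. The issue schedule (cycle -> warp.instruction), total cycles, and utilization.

cycle 0: W0.I0
cycle 1: W1.I0
cycle 2: W2.I0
cycle 3: W0.I1
cycle 4: W2.I1
cycle 5: idle
cycle 6: idle
cycle 7: W0.I2
cycle 8: W1.I1
cycle 9: W1.I2
cycle 10: W1.I3
cycle 11: W2.I2
cycle 12: W2.I3
cycle 13: idle
cycle 14: W0.I3
cycle 15: W0.I4
cycle 16: idle
cycle 17: W1.I4
cycle 18: W1.I5
cycle 19: idle
cycle 20: idle
cycle 21: idle
cycle 22: idle
cycle 23: idle
cycle 24: idle
cycle 25: W1.I6
cycle 26: W1.I7

Answer: 27 cycles, utilization 17/27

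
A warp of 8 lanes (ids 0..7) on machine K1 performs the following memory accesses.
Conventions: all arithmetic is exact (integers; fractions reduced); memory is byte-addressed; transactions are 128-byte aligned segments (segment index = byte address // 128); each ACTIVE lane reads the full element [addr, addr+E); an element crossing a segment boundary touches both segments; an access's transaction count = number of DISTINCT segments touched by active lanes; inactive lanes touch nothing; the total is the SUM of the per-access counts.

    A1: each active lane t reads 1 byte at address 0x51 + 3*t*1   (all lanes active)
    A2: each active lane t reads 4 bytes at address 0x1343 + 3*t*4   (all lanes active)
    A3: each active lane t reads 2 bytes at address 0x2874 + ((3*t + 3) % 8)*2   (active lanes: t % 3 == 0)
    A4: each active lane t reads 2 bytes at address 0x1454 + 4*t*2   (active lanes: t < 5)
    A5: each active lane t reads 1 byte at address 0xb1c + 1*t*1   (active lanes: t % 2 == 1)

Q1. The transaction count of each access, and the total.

A1: 1 transaction
A2: 2 transactions
A3: 1 transaction
A4: 1 transaction
A5: 1 transaction

Answer: 1,2,1,1,1; total 6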